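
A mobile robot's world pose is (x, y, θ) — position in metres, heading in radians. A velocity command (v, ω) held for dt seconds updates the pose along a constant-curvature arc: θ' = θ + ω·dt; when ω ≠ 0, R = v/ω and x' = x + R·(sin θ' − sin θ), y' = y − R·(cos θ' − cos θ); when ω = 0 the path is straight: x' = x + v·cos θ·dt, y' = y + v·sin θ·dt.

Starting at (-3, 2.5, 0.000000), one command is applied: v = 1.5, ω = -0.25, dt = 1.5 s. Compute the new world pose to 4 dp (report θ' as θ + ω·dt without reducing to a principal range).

(-0.8024, 2.0830, -0.3750)

θ' = 0.0000 + -0.25·1.5 = -0.3750
R = v/ω = 1.5/-0.25 = -6.0000
x' = -3 + -6.0000·(sin -0.3750 − sin 0.0000) = -0.8024
y' = 2.5 − -6.0000·(cos -0.3750 − cos 0.0000) = 2.0830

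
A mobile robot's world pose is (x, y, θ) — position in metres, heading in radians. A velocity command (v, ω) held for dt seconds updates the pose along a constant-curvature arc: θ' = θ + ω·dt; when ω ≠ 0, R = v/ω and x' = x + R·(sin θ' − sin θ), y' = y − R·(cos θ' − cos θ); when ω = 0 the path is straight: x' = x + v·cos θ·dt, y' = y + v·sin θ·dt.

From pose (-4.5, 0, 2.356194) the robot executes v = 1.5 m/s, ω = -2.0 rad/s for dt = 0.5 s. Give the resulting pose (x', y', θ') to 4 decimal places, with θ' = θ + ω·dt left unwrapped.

(-4.7025, 0.6900, 1.3562)

θ' = 2.3562 + -2.0·0.5 = 1.3562
R = v/ω = 1.5/-2.0 = -0.7500
x' = -4.5 + -0.7500·(sin 1.3562 − sin 2.3562) = -4.7025
y' = 0 − -0.7500·(cos 1.3562 − cos 2.3562) = 0.6900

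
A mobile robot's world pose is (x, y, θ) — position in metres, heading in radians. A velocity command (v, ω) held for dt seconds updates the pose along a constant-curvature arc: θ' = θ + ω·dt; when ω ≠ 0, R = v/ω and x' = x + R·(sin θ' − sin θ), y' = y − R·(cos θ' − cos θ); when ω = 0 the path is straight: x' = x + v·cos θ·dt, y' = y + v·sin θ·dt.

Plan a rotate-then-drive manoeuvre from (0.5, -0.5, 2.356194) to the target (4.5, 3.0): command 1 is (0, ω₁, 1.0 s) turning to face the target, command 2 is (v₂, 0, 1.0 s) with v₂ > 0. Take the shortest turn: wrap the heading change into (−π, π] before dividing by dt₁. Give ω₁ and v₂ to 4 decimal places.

ω₁ = -1.6374, v₂ = 5.3151

heading to target = atan2(3−-0.5, 4.5−0.5) = 0.7188
Δθ = wrap(0.7188 − 2.3562) = -1.6374; ω₁ = Δθ/dt₁ = -1.6374
distance = √((4.5−0.5)² + (3−-0.5)²) = 5.3151; v₂ = distance/dt₂ = 5.3151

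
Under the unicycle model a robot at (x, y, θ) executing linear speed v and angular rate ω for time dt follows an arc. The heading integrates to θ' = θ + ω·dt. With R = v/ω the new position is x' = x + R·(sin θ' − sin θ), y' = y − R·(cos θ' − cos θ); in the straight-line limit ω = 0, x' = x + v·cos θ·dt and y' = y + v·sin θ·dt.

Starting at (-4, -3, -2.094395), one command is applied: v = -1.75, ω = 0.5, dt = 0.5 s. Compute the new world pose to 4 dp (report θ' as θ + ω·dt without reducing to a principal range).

(-3.6613, -2.1957, -1.8444)

θ' = -2.0944 + 0.5·0.5 = -1.8444
R = v/ω = -1.75/0.5 = -3.5000
x' = -4 + -3.5000·(sin -1.8444 − sin -2.0944) = -3.6613
y' = -3 − -3.5000·(cos -1.8444 − cos -2.0944) = -2.1957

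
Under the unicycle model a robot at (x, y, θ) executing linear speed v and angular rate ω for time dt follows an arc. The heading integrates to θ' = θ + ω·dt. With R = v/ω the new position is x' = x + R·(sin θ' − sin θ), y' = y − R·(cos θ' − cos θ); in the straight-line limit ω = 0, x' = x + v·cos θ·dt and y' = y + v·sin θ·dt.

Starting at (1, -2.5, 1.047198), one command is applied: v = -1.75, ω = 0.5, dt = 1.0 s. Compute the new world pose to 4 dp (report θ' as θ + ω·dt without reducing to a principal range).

θ' = 1.0472 + 0.5·1.0 = 1.5472
R = v/ω = -1.75/0.5 = -3.5000
x' = 1 + -3.5000·(sin 1.5472 − sin 1.0472) = 0.5321
y' = -2.5 − -3.5000·(cos 1.5472 − cos 1.0472) = -4.1674

(0.5321, -4.1674, 1.5472)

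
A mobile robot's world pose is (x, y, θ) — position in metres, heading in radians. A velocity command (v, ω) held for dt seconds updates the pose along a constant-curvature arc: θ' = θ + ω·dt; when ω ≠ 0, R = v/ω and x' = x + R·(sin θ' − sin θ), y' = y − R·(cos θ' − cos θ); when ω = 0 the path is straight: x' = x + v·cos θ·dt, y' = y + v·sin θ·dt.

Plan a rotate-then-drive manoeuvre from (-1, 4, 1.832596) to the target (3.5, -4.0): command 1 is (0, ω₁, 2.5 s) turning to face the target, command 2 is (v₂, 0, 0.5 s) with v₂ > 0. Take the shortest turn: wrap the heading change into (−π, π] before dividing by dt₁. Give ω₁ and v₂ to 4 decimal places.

ω₁ = -1.1564, v₂ = 18.3576

heading to target = atan2(-4−4, 3.5−-1) = -1.0584
Δθ = wrap(-1.0584 − 1.8326) = -2.8910; ω₁ = Δθ/dt₁ = -1.1564
distance = √((3.5−-1)² + (-4−4)²) = 9.1788; v₂ = distance/dt₂ = 18.3576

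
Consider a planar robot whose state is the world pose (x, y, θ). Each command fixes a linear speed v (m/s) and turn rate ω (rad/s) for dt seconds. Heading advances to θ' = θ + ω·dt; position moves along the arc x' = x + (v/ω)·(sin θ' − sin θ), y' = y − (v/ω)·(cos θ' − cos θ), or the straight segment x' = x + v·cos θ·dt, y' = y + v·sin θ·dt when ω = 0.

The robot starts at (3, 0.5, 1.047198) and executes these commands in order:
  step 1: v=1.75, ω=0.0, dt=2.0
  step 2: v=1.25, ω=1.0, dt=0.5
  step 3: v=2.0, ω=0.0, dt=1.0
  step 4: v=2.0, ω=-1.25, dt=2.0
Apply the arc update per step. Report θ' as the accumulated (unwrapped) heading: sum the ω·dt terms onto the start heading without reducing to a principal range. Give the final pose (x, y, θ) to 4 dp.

step 1: θ'=1.0472 (straight) → pose (4.7500, 3.5311, 1.0472)
step 2: θ'=1.5472 (R=1.2500) → pose (4.9171, 4.1266, 1.5472)
step 3: θ'=1.5472 (straight) → pose (4.9643, 6.1260, 1.5472)
step 4: θ'=-0.9528 (R=-1.6000) → pose (7.8679, 7.0153, -0.9528)

(7.8679, 7.0153, -0.9528)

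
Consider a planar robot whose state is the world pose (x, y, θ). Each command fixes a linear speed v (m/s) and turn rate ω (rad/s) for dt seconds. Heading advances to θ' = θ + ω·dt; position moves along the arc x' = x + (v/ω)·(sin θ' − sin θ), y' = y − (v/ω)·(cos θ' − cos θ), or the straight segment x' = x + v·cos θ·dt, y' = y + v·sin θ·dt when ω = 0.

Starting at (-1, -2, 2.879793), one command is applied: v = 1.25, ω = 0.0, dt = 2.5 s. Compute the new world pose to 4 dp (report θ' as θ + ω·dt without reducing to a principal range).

θ' = 2.8798 + 0.0·2.5 = 2.8798
ω = 0 → straight: x' = -1 + 1.25·cos(2.8798)·2.5 = -4.0185
y' = -2 + 1.25·sin(2.8798)·2.5 = -1.1912

(-4.0185, -1.1912, 2.8798)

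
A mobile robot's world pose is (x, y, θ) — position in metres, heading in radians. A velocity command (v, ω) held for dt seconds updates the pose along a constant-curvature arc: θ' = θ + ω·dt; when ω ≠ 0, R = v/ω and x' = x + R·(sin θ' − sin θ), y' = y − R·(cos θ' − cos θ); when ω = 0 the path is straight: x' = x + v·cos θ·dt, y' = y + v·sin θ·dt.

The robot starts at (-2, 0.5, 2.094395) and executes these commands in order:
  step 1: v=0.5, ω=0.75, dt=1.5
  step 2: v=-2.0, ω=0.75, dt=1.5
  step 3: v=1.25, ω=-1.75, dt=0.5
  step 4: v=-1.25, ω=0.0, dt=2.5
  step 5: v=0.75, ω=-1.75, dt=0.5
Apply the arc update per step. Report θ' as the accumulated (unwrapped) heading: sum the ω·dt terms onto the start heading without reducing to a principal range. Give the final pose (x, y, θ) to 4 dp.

step 1: θ'=3.2194 (R=0.6667) → pose (-2.6292, 0.8313, 3.2194)
step 2: θ'=4.3444 (R=-2.6667) → pose (-0.3483, 2.5306, 4.3444)
step 3: θ'=3.4694 (R=-0.7143) → pose (-0.7848, 2.1113, 3.4694)
step 4: θ'=3.4694 (straight) → pose (2.1738, 3.1174, 3.4694)
step 5: θ'=2.5944 (R=-0.4286) → pose (1.8128, 3.1572, 2.5944)

(1.8128, 3.1572, 2.5944)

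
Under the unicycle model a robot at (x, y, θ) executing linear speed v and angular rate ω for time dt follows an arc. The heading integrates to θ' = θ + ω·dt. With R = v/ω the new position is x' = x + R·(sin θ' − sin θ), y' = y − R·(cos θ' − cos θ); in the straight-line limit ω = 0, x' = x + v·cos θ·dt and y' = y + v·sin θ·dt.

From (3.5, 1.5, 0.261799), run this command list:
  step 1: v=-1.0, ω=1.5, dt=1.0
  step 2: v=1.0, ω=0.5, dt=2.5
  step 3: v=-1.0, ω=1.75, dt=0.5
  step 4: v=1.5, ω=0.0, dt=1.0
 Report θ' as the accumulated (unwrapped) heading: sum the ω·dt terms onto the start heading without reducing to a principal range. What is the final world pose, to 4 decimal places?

(0.6723, 1.4624, 3.8868)

step 1: θ'=1.7618 (R=-0.6667) → pose (3.0180, 0.7295, 1.7618)
step 2: θ'=3.0118 (R=2.0000) → pose (1.3132, 2.3330, 3.0118)
step 3: θ'=3.8868 (R=-0.5714) → pose (1.7747, 2.4796, 3.8868)
step 4: θ'=3.8868 (straight) → pose (0.6723, 1.4624, 3.8868)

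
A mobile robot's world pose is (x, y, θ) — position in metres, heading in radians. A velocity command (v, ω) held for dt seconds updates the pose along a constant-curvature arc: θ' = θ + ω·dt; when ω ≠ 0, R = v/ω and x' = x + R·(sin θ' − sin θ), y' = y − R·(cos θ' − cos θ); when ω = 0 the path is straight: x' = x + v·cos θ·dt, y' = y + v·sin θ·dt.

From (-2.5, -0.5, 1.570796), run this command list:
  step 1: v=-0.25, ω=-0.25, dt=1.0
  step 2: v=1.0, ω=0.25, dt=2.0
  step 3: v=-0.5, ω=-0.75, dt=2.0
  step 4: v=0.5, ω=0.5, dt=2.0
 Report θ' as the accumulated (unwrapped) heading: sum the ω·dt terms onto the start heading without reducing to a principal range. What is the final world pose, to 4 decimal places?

(-2.3132, 1.1358, 1.3208)

step 1: θ'=1.3208 (R=1.0000) → pose (-2.5311, -0.7474, 1.3208)
step 2: θ'=1.8208 (R=4.0000) → pose (-2.5311, 1.2318, 1.8208)
step 3: θ'=0.3208 (R=0.6667) → pose (-2.9668, 0.4342, 0.3208)
step 4: θ'=1.3208 (R=1.0000) → pose (-2.3132, 1.1358, 1.3208)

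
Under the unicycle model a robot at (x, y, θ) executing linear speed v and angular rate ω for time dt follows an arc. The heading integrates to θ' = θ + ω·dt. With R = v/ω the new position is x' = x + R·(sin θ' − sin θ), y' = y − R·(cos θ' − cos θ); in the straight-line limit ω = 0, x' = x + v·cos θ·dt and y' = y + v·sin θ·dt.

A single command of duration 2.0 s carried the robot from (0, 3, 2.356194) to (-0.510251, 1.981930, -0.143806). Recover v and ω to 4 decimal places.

v = -0.7500, ω = -1.2500

Δθ = -0.143806 − 2.356194 = -2.500000
ω = Δθ/dt = -2.500000/2.0 = -1.2500
R = −Δy/(cos θ' − cos θ) = 0.6000
v = R·ω = 0.6000·-1.2500 = -0.7500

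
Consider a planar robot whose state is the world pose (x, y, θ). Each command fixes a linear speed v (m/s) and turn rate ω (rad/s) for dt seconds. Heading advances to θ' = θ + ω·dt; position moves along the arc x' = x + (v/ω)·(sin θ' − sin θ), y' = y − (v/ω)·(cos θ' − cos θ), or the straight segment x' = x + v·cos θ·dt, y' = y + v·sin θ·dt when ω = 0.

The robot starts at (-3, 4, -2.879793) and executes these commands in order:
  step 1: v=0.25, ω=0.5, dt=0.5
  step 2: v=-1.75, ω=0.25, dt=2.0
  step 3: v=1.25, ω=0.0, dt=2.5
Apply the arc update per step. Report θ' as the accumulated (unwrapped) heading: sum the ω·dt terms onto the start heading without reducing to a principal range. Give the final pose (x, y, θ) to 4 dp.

(-2.2665, 3.6943, -2.1298)

step 1: θ'=-2.6298 (R=0.5000) → pose (-3.1155, 3.9530, -2.6298)
step 2: θ'=-2.1298 (R=-7.0000) → pose (-0.6092, 6.3437, -2.1298)
step 3: θ'=-2.1298 (straight) → pose (-2.2665, 3.6943, -2.1298)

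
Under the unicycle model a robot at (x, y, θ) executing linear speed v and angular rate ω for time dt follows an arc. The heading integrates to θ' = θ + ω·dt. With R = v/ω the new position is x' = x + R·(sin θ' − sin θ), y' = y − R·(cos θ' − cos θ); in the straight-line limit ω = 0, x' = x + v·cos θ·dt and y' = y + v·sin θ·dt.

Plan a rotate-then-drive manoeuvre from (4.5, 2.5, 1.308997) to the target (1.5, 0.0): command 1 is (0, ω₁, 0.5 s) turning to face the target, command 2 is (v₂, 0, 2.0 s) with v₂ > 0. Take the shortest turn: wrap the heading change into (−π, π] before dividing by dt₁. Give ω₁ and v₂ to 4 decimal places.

heading to target = atan2(0−2.5, 1.5−4.5) = -2.4469
Δθ = wrap(-2.4469 − 1.3090) = 2.5273; ω₁ = Δθ/dt₁ = 5.0547
distance = √((1.5−4.5)² + (0−2.5)²) = 3.9051; v₂ = distance/dt₂ = 1.9526

ω₁ = 5.0547, v₂ = 1.9526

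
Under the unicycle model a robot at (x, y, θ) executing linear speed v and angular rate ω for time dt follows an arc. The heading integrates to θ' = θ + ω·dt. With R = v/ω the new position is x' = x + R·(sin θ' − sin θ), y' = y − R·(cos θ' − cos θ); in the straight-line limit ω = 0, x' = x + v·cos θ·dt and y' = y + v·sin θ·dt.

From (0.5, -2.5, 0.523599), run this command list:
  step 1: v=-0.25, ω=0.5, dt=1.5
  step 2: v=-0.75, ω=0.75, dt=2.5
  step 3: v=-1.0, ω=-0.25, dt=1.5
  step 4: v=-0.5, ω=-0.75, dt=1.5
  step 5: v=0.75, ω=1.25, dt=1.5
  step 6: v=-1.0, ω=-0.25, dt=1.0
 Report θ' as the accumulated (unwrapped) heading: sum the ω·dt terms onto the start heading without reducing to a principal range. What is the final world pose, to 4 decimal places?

step 1: θ'=1.2736 (R=-0.5000) → pose (0.2719, -2.7866, 1.2736)
step 2: θ'=3.1486 (R=-1.0000) → pose (1.2351, -4.0794, 3.1486)
step 3: θ'=2.7736 (R=4.0000) → pose (2.7021, -4.3471, 2.7736)
step 4: θ'=1.6486 (R=0.6667) → pose (3.1269, -4.9173, 1.6486)
step 5: θ'=3.5236 (R=0.6000) → pose (2.3051, -4.4072, 3.5236)
step 6: θ'=3.2736 (R=4.0000) → pose (3.2697, -4.1537, 3.2736)

(3.2697, -4.1537, 3.2736)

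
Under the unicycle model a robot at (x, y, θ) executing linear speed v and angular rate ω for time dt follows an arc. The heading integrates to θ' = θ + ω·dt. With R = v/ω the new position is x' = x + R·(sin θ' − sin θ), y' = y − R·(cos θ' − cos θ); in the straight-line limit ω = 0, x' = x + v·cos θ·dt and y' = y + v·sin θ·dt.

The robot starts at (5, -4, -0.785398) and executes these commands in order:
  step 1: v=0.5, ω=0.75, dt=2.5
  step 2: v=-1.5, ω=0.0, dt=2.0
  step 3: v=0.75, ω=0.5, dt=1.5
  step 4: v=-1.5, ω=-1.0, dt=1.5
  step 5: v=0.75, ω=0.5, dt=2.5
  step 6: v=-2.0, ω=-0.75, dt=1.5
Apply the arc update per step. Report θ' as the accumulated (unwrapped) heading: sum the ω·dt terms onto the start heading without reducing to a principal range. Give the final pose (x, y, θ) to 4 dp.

step 1: θ'=1.0896 (R=0.6667) → pose (6.0624, -3.8372, 1.0896)
step 2: θ'=1.0896 (straight) → pose (4.6739, -6.4965, 1.0896)
step 3: θ'=1.8396 (R=1.5000) → pose (4.7903, -5.4039, 1.8396)
step 4: θ'=0.3396 (R=1.5000) → pose (3.8439, -7.2166, 0.3396)
step 5: θ'=1.5896 (R=1.5000) → pose (4.8439, -5.7740, 1.5896)
step 6: θ'=0.4646 (R=2.6667) → pose (3.3726, -8.2082, 0.4646)

(3.3726, -8.2082, 0.4646)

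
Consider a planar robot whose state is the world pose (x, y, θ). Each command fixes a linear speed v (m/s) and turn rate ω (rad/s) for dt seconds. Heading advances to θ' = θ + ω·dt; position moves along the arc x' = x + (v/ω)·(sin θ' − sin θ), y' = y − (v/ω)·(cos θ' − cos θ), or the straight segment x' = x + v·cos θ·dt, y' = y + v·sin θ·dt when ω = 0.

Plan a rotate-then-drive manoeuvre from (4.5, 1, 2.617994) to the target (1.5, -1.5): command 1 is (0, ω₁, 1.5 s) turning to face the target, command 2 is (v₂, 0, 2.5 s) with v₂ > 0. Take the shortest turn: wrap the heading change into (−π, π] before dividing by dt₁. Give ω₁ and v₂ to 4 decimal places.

ω₁ = 0.8122, v₂ = 1.5620

heading to target = atan2(-1.5−1, 1.5−4.5) = -2.4469
Δθ = wrap(-2.4469 − 2.6180) = 1.2183; ω₁ = Δθ/dt₁ = 0.8122
distance = √((1.5−4.5)² + (-1.5−1)²) = 3.9051; v₂ = distance/dt₂ = 1.5620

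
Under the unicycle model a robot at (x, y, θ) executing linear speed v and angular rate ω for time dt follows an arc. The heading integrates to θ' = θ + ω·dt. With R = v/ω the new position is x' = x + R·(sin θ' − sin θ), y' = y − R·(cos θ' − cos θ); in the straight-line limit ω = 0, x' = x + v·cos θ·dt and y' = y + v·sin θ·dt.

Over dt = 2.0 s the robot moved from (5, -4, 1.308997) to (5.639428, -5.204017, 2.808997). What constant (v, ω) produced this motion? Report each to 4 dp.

Δθ = 2.808997 − 1.308997 = 1.500000
ω = Δθ/dt = 1.500000/2.0 = 0.7500
R = −Δy/(cos θ' − cos θ) = -1.0000
v = R·ω = -1.0000·0.7500 = -0.7500

v = -0.7500, ω = 0.7500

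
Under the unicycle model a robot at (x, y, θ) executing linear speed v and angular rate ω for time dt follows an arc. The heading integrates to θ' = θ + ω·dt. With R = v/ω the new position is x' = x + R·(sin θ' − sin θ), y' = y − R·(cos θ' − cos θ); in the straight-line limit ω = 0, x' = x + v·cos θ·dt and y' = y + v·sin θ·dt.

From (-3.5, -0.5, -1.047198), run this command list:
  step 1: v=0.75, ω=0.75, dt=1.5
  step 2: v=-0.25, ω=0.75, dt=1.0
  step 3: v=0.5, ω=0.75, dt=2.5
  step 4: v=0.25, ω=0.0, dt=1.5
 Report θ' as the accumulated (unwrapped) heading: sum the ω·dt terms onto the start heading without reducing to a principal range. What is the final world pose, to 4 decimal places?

step 1: θ'=0.0778 (R=1.0000) → pose (-2.5563, -0.9970, 0.0778)
step 2: θ'=0.8278 (R=-0.3333) → pose (-2.7758, -1.1038, 0.8278)
step 3: θ'=2.7028 (R=0.6667) → pose (-2.9836, -0.0493, 2.7028)
step 4: θ'=2.7028 (straight) → pose (-3.3230, 0.1100, 2.7028)

(-3.3230, 0.1100, 2.7028)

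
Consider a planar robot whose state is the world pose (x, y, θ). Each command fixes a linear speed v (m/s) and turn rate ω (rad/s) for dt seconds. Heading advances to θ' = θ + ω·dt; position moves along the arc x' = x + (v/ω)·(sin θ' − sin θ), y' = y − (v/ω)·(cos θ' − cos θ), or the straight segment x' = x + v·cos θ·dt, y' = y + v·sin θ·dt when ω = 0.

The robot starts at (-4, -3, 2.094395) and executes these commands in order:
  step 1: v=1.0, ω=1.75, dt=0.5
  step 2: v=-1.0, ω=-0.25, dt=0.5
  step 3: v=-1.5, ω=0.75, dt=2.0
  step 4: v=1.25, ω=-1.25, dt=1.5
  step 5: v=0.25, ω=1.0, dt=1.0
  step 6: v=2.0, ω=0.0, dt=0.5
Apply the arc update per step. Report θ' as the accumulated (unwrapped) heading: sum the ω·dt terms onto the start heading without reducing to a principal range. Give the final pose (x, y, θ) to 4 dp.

(-4.1979, -2.3497, 3.4694)

step 1: θ'=2.9694 (R=0.5714) → pose (-4.3970, -2.7227, 2.9694)
step 2: θ'=2.8444 (R=4.0000) → pose (-3.9110, -2.8389, 2.8444)
step 3: θ'=4.3444 (R=-2.0000) → pose (-1.4592, -1.6461, 4.3444)
step 4: θ'=2.4694 (R=-1.0000) → pose (-3.0150, -2.0688, 2.4694)
step 5: θ'=3.4694 (R=0.2500) → pose (-3.2511, -2.0277, 3.4694)
step 6: θ'=3.4694 (straight) → pose (-4.1979, -2.3497, 3.4694)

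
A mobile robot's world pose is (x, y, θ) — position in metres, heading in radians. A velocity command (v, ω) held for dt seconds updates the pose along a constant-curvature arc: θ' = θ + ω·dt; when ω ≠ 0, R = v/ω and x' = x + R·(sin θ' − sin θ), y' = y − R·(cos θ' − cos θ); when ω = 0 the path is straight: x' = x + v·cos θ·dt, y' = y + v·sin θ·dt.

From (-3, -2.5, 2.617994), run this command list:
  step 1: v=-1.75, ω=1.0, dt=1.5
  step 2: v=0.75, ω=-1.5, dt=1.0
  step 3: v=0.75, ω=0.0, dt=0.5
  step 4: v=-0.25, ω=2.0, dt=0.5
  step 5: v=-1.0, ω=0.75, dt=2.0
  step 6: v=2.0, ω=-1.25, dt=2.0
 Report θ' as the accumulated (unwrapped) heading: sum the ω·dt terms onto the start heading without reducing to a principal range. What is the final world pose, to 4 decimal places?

step 1: θ'=4.1180 (R=-1.7500) → pose (-0.6751, -1.9645, 4.1180)
step 2: θ'=2.6180 (R=-0.5000) → pose (-1.3394, -2.1175, 2.6180)
step 3: θ'=2.6180 (straight) → pose (-1.6642, -1.9300, 2.6180)
step 4: θ'=3.6180 (R=-0.1250) → pose (-1.5443, -1.9328, 3.6180)
step 5: θ'=5.1180 (R=-1.3333) → pose (-0.9306, -0.2218, 5.1180)
step 6: θ'=2.6180 (R=-1.6000) → pose (-3.2008, -2.2388, 2.6180)

(-3.2008, -2.2388, 2.6180)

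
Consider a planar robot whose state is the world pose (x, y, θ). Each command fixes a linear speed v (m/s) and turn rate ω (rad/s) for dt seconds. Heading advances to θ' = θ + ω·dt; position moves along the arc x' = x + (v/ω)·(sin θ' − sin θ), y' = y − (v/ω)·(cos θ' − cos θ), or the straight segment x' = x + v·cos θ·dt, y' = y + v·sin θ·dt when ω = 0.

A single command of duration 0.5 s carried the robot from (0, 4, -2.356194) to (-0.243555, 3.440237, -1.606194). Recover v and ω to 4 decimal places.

v = 1.2500, ω = 1.5000

Δθ = -1.606194 − -2.356194 = 0.750000
ω = Δθ/dt = 0.750000/0.5 = 1.5000
R = −Δy/(cos θ' − cos θ) = 0.8333
v = R·ω = 0.8333·1.5000 = 1.2500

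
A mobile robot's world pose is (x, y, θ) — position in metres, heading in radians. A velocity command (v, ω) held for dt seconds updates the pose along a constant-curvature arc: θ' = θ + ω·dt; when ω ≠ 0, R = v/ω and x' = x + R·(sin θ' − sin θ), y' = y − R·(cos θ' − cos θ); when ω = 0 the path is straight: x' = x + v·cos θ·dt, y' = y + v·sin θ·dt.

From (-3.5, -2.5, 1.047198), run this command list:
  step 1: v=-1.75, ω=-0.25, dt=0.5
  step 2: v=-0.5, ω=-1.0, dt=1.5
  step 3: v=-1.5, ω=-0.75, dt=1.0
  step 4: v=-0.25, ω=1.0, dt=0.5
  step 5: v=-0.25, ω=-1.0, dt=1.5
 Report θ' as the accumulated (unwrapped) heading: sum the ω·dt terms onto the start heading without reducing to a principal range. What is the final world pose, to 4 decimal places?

(-5.5602, -1.7014, -2.3278)

step 1: θ'=0.9222 (R=7.0000) → pose (-3.9837, -3.2285, 0.9222)
step 2: θ'=-0.5778 (R=0.5000) → pose (-4.6552, -3.3453, -0.5778)
step 3: θ'=-1.3278 (R=2.0000) → pose (-5.5041, -2.1512, -1.3278)
step 4: θ'=-0.8278 (R=-0.2500) → pose (-5.5626, -2.0422, -0.8278)
step 5: θ'=-2.3278 (R=0.2500) → pose (-5.5602, -1.7014, -2.3278)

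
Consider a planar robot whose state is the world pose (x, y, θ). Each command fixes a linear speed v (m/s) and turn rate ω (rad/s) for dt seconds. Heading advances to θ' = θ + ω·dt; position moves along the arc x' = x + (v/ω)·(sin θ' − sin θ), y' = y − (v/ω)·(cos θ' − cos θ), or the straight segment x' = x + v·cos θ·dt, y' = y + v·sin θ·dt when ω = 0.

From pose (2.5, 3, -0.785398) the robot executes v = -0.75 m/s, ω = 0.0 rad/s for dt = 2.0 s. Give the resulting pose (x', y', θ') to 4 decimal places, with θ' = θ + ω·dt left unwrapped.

θ' = -0.7854 + 0.0·2.0 = -0.7854
ω = 0 → straight: x' = 2.5 + -0.75·cos(-0.7854)·2.0 = 1.4393
y' = 3 + -0.75·sin(-0.7854)·2.0 = 4.0607

(1.4393, 4.0607, -0.7854)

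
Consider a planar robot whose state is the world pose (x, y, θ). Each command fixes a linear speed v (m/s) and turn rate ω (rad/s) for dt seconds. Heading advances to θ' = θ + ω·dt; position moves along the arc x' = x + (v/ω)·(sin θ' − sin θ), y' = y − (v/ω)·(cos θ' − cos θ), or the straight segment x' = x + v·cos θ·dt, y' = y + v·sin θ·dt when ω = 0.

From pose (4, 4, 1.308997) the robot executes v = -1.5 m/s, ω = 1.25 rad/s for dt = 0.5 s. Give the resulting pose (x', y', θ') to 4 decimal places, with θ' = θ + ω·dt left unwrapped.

θ' = 1.3090 + 1.25·0.5 = 1.9340
R = v/ω = -1.5/1.25 = -1.2000
x' = 4 + -1.2000·(sin 1.9340 − sin 1.3090) = 4.0374
y' = 4 − -1.2000·(cos 1.9340 − cos 1.3090) = 3.2631

(4.0374, 3.2631, 1.9340)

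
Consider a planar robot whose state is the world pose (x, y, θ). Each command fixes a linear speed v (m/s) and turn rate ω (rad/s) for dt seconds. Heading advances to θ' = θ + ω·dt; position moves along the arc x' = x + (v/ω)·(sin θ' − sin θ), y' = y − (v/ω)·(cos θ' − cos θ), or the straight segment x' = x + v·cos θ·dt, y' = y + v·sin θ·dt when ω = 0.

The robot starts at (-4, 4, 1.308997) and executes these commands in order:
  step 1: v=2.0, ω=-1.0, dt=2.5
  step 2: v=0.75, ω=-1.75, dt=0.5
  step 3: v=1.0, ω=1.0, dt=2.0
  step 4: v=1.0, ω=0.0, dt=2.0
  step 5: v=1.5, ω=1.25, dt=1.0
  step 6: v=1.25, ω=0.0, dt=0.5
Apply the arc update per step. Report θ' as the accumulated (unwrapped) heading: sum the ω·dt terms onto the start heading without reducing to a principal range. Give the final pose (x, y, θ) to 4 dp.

(4.0042, 3.5799, 1.1840)

step 1: θ'=-1.1910 (R=-2.0000) → pose (-0.2107, 4.2238, -1.1910)
step 2: θ'=-2.0660 (R=-0.4286) → pose (-0.2316, 3.8613, -2.0660)
step 3: θ'=-0.0660 (R=1.0000) → pose (0.5823, 2.3882, -0.0660)
step 4: θ'=-0.0660 (straight) → pose (2.5780, 2.2563, -0.0660)
step 5: θ'=1.1840 (R=1.2000) → pose (3.7684, 3.0010, 1.1840)
step 6: θ'=1.1840 (straight) → pose (4.0042, 3.5799, 1.1840)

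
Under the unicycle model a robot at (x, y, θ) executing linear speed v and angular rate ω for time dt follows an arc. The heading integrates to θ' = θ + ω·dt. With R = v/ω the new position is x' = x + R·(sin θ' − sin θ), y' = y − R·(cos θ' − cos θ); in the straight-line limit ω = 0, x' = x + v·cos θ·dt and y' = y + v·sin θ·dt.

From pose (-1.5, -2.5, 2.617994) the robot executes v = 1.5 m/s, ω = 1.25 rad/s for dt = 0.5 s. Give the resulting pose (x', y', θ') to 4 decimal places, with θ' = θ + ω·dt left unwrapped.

θ' = 2.6180 + 1.25·0.5 = 3.2430
R = v/ω = 1.5/1.25 = 1.2000
x' = -1.5 + 1.2000·(sin 3.2430 − sin 2.6180) = -2.2215
y' = -2.5 − 1.2000·(cos 3.2430 − cos 2.6180) = -2.3454

(-2.2215, -2.3454, 3.2430)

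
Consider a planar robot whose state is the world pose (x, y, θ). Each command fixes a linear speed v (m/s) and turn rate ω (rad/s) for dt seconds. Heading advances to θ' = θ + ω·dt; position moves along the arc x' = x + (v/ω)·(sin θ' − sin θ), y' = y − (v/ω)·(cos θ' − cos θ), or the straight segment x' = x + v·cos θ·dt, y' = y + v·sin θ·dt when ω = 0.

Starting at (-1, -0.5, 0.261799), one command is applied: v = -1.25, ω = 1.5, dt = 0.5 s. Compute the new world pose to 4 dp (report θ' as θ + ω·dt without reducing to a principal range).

θ' = 0.2618 + 1.5·0.5 = 1.0118
R = v/ω = -1.25/1.5 = -0.8333
x' = -1 + -0.8333·(sin 1.0118 − sin 0.2618) = -1.4908
y' = -0.5 − -0.8333·(cos 1.0118 − cos 0.2618) = -0.8630

(-1.4908, -0.8630, 1.0118)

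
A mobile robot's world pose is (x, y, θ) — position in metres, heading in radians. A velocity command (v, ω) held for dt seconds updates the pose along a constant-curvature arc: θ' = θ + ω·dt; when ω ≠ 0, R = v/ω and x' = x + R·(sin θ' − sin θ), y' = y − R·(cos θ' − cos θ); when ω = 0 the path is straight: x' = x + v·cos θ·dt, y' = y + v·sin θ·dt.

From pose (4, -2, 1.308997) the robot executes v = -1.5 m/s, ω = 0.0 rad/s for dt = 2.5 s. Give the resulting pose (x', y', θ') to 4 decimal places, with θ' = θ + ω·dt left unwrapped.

(3.0294, -5.6222, 1.3090)

θ' = 1.3090 + 0.0·2.5 = 1.3090
ω = 0 → straight: x' = 4 + -1.5·cos(1.3090)·2.5 = 3.0294
y' = -2 + -1.5·sin(1.3090)·2.5 = -5.6222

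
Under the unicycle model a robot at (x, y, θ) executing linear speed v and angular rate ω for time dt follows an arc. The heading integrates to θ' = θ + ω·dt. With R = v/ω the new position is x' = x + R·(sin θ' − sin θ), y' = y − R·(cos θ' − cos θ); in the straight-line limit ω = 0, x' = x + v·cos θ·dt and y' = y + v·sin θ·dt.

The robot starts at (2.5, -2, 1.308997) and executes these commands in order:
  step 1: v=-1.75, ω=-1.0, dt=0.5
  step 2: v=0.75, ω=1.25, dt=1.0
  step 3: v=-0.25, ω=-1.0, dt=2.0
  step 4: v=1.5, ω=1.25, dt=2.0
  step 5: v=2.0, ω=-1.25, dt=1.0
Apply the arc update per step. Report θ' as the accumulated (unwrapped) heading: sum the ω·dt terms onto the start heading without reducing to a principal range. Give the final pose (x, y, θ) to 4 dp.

(1.8899, 1.5239, 1.3090)

step 1: θ'=0.8090 (R=1.7500) → pose (2.0759, -2.7550, 0.8090)
step 2: θ'=2.0590 (R=0.6000) → pose (2.1717, -2.0594, 2.0590)
step 3: θ'=0.0590 (R=0.2500) → pose (1.9656, -2.4262, 0.0590)
step 4: θ'=2.5590 (R=1.2000) → pose (2.5551, -0.2263, 2.5590)
step 5: θ'=1.3090 (R=-1.6000) → pose (1.8899, 1.5239, 1.3090)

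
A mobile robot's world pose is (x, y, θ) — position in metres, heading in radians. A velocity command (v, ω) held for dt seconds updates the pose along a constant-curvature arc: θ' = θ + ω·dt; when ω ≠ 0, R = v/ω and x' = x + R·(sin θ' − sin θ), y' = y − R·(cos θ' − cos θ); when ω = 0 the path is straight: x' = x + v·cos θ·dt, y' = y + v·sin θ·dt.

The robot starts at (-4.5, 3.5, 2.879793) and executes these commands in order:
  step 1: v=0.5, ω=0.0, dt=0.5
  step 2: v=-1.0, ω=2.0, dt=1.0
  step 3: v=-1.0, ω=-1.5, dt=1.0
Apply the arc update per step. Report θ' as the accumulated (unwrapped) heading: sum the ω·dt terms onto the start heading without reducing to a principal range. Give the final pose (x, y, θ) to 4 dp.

step 1: θ'=2.8798 (straight) → pose (-4.7415, 3.5647, 2.8798)
step 2: θ'=4.8798 (R=-0.5000) → pose (-4.1191, 4.1310, 4.8798)
step 3: θ'=3.3798 (R=0.6667) → pose (-3.6190, 4.8899, 3.3798)

(-3.6190, 4.8899, 3.3798)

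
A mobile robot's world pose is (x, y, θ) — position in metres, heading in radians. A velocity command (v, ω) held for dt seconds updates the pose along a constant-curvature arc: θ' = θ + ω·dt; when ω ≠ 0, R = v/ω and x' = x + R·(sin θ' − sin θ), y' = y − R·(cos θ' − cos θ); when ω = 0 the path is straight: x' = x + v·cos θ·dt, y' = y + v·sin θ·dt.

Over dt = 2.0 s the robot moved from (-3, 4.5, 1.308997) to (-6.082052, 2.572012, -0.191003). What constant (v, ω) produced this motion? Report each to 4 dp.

Δθ = -0.191003 − 1.308997 = -1.500000
ω = Δθ/dt = -1.500000/2.0 = -0.7500
R = Δx/(sin θ' − sin θ) = 2.6667
v = R·ω = 2.6667·-0.7500 = -2.0000

v = -2.0000, ω = -0.7500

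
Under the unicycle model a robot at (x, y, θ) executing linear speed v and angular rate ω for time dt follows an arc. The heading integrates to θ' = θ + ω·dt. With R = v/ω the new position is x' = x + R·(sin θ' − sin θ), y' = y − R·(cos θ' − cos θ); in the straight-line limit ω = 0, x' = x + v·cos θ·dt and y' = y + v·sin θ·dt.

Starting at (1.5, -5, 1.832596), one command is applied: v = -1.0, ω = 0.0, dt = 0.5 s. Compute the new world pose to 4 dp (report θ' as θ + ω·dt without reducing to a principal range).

(1.6294, -5.4830, 1.8326)

θ' = 1.8326 + 0.0·0.5 = 1.8326
ω = 0 → straight: x' = 1.5 + -1.0·cos(1.8326)·0.5 = 1.6294
y' = -5 + -1.0·sin(1.8326)·0.5 = -5.4830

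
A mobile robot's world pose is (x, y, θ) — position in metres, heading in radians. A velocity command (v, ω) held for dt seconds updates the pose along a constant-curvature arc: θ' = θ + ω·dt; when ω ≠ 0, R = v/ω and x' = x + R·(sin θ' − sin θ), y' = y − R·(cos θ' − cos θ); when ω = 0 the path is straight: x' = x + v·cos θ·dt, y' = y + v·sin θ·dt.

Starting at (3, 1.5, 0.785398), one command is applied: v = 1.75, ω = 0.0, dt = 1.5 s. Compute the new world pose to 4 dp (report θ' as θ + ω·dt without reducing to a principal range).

θ' = 0.7854 + 0.0·1.5 = 0.7854
ω = 0 → straight: x' = 3 + 1.75·cos(0.7854)·1.5 = 4.8562
y' = 1.5 + 1.75·sin(0.7854)·1.5 = 3.3562

(4.8562, 3.3562, 0.7854)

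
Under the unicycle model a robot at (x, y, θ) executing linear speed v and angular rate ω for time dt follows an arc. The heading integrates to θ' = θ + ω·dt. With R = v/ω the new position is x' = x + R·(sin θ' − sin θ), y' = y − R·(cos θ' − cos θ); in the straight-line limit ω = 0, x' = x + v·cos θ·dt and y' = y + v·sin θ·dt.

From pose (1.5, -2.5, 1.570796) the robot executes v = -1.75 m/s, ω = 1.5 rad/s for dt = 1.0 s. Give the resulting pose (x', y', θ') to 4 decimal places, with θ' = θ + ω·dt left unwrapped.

(2.5841, -3.6637, 3.0708)

θ' = 1.5708 + 1.5·1.0 = 3.0708
R = v/ω = -1.75/1.5 = -1.1667
x' = 1.5 + -1.1667·(sin 3.0708 − sin 1.5708) = 2.5841
y' = -2.5 − -1.1667·(cos 3.0708 − cos 1.5708) = -3.6637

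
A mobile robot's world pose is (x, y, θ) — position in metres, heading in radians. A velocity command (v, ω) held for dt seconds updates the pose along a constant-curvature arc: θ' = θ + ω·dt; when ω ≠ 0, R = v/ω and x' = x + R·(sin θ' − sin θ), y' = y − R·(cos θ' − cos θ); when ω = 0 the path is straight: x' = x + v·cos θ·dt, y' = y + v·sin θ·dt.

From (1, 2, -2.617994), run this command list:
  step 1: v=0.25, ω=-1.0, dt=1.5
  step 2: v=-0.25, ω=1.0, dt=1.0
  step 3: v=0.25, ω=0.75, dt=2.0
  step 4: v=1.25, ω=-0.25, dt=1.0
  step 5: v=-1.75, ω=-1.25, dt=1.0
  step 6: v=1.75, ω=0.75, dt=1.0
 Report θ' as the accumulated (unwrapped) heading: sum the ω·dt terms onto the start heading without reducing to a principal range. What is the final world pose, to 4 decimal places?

(0.0725, 0.7470, -2.3680)

step 1: θ'=-4.1180 (R=-0.2500) → pose (0.6679, 2.0765, -4.1180)
step 2: θ'=-3.1180 (R=-0.2500) → pose (0.8809, 1.9666, -3.1180)
step 3: θ'=-1.6180 (R=0.3333) → pose (0.5558, 1.6491, -1.6180)
step 4: θ'=-1.8680 (R=-5.0000) → pose (0.3422, 0.4208, -1.8680)
step 5: θ'=-3.1180 (R=1.4000) → pose (1.6478, 1.4104, -3.1180)
step 6: θ'=-2.3680 (R=2.3333) → pose (0.0725, 0.7470, -2.3680)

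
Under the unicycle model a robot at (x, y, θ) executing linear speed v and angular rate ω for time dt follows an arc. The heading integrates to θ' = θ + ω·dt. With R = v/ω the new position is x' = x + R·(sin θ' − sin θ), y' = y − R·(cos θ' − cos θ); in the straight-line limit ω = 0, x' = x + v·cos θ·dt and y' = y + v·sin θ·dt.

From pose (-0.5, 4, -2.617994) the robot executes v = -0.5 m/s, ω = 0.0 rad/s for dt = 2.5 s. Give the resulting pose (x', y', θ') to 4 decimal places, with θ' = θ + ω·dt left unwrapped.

(0.5825, 4.6250, -2.6180)

θ' = -2.6180 + 0.0·2.5 = -2.6180
ω = 0 → straight: x' = -0.5 + -0.5·cos(-2.6180)·2.5 = 0.5825
y' = 4 + -0.5·sin(-2.6180)·2.5 = 4.6250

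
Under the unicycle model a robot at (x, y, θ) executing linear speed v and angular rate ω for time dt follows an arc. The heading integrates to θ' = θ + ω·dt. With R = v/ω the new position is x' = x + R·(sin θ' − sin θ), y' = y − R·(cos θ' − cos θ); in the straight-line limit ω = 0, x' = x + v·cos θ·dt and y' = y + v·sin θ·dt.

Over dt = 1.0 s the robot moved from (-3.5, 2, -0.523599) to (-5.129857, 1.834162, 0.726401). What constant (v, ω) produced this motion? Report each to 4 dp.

v = -1.7500, ω = 1.2500

Δθ = 0.726401 − -0.523599 = 1.250000
ω = Δθ/dt = 1.250000/1.0 = 1.2500
R = Δx/(sin θ' − sin θ) = -1.4000
v = R·ω = -1.4000·1.2500 = -1.7500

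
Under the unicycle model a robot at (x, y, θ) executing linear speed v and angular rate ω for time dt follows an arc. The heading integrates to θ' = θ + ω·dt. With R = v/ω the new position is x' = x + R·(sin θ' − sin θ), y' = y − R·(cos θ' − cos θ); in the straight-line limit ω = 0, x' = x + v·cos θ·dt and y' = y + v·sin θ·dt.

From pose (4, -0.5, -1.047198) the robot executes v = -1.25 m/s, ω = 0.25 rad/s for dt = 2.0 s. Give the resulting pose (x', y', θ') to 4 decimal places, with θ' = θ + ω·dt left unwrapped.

(2.2714, 1.2699, -0.5472)

θ' = -1.0472 + 0.25·2.0 = -0.5472
R = v/ω = -1.25/0.25 = -5.0000
x' = 4 + -5.0000·(sin -0.5472 − sin -1.0472) = 2.2714
y' = -0.5 − -5.0000·(cos -0.5472 − cos -1.0472) = 1.2699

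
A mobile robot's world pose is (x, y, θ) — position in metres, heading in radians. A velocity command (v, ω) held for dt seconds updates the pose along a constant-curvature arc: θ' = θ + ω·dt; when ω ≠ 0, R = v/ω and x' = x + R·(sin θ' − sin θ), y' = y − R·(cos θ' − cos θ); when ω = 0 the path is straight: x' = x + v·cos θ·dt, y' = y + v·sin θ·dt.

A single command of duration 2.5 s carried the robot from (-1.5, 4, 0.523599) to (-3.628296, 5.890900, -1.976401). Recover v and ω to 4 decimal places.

Δθ = -1.976401 − 0.523599 = -2.500000
ω = Δθ/dt = -2.500000/2.5 = -1.0000
R = Δx/(sin θ' − sin θ) = 1.5000
v = R·ω = 1.5000·-1.0000 = -1.5000

v = -1.5000, ω = -1.0000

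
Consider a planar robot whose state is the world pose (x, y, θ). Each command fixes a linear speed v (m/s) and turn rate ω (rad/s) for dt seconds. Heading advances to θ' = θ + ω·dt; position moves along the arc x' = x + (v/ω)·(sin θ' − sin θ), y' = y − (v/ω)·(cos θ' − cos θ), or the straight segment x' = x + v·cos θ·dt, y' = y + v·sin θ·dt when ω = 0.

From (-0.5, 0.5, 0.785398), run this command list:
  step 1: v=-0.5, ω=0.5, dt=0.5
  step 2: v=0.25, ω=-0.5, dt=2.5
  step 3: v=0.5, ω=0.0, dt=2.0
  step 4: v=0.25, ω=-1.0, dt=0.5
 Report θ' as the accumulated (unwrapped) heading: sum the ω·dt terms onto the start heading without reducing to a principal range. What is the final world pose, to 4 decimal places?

step 1: θ'=1.0354 (R=-1.0000) → pose (-0.6530, 0.3031, 1.0354)
step 2: θ'=-0.2146 (R=-0.5000) → pose (-0.1164, 0.5365, -0.2146)
step 3: θ'=-0.2146 (straight) → pose (0.8606, 0.3236, -0.2146)
step 4: θ'=-0.7146 (R=-0.2500) → pose (0.9712, 0.2681, -0.7146)

(0.9712, 0.2681, -0.7146)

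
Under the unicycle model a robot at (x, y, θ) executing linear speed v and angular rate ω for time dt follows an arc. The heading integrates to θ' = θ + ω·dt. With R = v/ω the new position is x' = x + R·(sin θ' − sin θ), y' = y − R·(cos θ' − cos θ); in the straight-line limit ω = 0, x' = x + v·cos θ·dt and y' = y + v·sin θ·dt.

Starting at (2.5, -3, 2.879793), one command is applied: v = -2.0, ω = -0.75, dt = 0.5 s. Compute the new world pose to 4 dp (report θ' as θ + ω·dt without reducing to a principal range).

(3.3955, -3.4318, 2.5048)

θ' = 2.8798 + -0.75·0.5 = 2.5048
R = v/ω = -2.0/-0.75 = 2.6667
x' = 2.5 + 2.6667·(sin 2.5048 − sin 2.8798) = 3.3955
y' = -3 − 2.6667·(cos 2.5048 − cos 2.8798) = -3.4318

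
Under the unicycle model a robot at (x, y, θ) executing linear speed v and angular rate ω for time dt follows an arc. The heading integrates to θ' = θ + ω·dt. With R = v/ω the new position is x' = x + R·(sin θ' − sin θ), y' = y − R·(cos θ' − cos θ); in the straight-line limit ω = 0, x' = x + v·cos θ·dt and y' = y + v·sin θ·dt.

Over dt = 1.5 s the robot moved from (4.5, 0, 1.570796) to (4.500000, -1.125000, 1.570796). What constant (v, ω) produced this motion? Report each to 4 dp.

v = -0.7500, ω = 0.0000

Δθ = 1.570796 − 1.570796 = 0.000000
ω = Δθ/dt = 0.000000/1.5 = 0.0000
ω = 0 → v = (Δx·cos θ + Δy·sin θ)/dt = -0.7500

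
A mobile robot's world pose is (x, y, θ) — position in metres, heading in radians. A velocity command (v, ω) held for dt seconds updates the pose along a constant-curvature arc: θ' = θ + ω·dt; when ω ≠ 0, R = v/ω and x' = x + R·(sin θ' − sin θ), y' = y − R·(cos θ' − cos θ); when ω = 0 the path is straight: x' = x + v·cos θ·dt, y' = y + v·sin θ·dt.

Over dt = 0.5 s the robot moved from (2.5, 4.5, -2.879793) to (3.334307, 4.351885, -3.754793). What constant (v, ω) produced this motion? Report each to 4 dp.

Δθ = -3.754793 − -2.879793 = -0.875000
ω = Δθ/dt = -0.875000/0.5 = -1.7500
R = Δx/(sin θ' − sin θ) = 1.0000
v = R·ω = 1.0000·-1.7500 = -1.7500

v = -1.7500, ω = -1.7500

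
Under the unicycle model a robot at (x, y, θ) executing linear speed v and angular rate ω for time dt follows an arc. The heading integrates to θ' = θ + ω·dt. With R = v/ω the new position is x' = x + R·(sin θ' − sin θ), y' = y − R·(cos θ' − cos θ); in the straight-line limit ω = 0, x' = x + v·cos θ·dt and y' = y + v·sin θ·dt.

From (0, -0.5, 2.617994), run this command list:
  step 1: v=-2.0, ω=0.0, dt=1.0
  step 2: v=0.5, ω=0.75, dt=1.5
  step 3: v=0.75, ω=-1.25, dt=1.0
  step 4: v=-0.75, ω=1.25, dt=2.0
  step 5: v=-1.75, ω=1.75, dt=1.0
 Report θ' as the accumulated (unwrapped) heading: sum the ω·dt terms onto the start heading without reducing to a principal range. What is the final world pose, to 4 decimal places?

(-0.1461, -0.2476, 6.7430)

step 1: θ'=2.6180 (straight) → pose (1.7321, -1.5000, 2.6180)
step 2: θ'=3.7430 (R=0.6667) → pose (1.0215, -1.5277, 3.7430)
step 3: θ'=2.4930 (R=-0.6000) → pose (0.3196, -1.5111, 2.4930)
step 4: θ'=4.9930 (R=-0.6000) → pose (1.2586, -0.8668, 4.9930)
step 5: θ'=6.7430 (R=-1.0000) → pose (-0.1461, -0.2476, 6.7430)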